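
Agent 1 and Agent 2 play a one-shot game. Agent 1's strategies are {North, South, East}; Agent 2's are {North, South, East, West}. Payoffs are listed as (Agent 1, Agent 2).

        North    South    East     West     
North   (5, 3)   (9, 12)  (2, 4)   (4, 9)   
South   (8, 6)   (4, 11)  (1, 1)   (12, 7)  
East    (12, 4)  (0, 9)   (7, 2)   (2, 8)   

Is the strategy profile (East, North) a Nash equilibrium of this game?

Holding Agent 2 at North: Agent 1 gets 12 from East, versus 5 from North, 8 from South. No profitable deviation for Agent 1.
Holding Agent 1 at East: Agent 2 gets 4 from North but could get 9 by switching to South. Agent 2 has a profitable deviation.

No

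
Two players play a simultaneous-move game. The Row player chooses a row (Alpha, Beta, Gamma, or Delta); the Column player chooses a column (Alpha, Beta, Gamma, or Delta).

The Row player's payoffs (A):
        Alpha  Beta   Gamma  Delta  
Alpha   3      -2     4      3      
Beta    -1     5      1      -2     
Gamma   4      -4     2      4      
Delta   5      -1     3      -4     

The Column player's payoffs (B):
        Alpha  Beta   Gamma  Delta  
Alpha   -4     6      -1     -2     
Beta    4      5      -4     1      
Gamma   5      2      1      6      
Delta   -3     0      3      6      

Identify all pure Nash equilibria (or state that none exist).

Check mutual best responses: a cell is a NE iff neither player can gain by unilaterally deviating.
The Row player's best responses — vs Alpha: Delta (payoff 5); vs Beta: Beta (payoff 5); vs Gamma: Alpha (payoff 4); vs Delta: Gamma (payoff 4).
The Column player's best responses — vs Alpha: Beta (payoff 6); vs Beta: Beta (payoff 5); vs Gamma: Delta (payoff 6); vs Delta: Delta (payoff 6).
Mutual best responses occur at (Beta, Beta) and (Gamma, Delta); at each, neither player gains by switching.

(Beta, Beta) and (Gamma, Delta)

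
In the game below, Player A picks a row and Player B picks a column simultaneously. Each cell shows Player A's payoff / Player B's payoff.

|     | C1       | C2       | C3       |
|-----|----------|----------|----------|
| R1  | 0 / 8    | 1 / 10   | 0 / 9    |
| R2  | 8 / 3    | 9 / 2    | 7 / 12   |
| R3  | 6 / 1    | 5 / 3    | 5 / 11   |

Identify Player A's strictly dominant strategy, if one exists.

R2

Check whether one of Player A's strategies beats all alternatives regardless of what the opponent does.
R2 strictly dominates: vs C1: 8 > each of {0, 6}; vs C2: 9 > each of {1, 5}; vs C3: 7 > each of {0, 5}.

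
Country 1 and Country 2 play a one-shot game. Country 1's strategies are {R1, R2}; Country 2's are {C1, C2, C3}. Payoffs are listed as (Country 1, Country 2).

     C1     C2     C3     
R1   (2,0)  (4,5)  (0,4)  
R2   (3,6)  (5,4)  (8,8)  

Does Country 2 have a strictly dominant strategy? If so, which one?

No strictly dominant strategy

Check whether one of Country 2's strategies beats all alternatives regardless of what the opponent does.
C1 is not dominant: against R1, C2 gives 5 > 0.
C2 is not dominant: against R2, C1 gives 6 > 4.
C3 is not dominant: against R1, C2 gives 5 > 4.
No single strategy is best against every opponent action.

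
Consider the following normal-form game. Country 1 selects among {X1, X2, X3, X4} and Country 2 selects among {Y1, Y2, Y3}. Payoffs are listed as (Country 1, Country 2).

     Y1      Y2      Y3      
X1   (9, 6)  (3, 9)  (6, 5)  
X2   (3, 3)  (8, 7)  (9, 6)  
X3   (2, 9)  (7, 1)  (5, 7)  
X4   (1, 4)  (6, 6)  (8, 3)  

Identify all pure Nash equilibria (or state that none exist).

(X2, Y2)

A profile is a Nash equilibrium when each player is best-responding to the other.
Country 1's best responses — vs Y1: X1 (payoff 9); vs Y2: X2 (payoff 8); vs Y3: X2 (payoff 9).
Country 2's best responses — vs X1: Y2 (payoff 9); vs X2: Y2 (payoff 7); vs X3: Y1 (payoff 9); vs X4: Y2 (payoff 6).
The only mutual best response is (X2, Y2); neither player gains by switching there.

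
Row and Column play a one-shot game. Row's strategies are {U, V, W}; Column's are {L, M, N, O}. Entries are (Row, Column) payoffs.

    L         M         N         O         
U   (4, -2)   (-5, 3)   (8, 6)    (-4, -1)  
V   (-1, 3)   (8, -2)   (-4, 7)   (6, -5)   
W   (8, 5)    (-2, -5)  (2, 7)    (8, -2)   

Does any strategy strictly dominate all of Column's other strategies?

N

Check whether one of Column's strategies beats all alternatives regardless of what the opponent does.
N strictly dominates: vs U: 6 > each of {-2, 3, -1}; vs V: 7 > each of {3, -2, -5}; vs W: 7 > each of {5, -5, -2}.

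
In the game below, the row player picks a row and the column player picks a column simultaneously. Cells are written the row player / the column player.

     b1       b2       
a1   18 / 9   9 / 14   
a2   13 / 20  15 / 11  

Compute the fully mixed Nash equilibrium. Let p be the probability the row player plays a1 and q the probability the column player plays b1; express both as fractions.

p = 9/14, q = 6/11

In a mixed NE each player is indifferent between their pure strategies, so the opponent's mix sets the indifference.
The column player indifferent between b1 and b2: p·9 + (1−p)·20 = p·14 + (1−p)·11 ⟹ 20 + (-11)p = 11 + 3p ⟹ p = 9/14.
The row player indifferent between a1 and a2: q·18 + (1−q)·9 = q·13 + (1−q)·15 ⟹ 9 + 9q = 15 + (-2)q ⟹ q = 6/11.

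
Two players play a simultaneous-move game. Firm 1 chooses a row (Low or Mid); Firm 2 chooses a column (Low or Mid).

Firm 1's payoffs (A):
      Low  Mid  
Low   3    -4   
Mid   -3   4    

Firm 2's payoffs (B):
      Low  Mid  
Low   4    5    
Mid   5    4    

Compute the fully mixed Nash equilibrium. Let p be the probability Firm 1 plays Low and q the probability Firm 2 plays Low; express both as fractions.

Each player's mixing probability is pinned down by making the *other* player indifferent.
Firm 2 indifferent between Low and Mid: p·4 + (1−p)·5 = p·5 + (1−p)·4 ⟹ 5 + (-1)p = 4 + 1p ⟹ p = 1/2.
Firm 1 indifferent between Low and Mid: q·3 + (1−q)·(-4) = q·(-3) + (1−q)·4 ⟹ (-4) + 7q = 4 + (-7)q ⟹ q = 4/7.

p = 1/2, q = 4/7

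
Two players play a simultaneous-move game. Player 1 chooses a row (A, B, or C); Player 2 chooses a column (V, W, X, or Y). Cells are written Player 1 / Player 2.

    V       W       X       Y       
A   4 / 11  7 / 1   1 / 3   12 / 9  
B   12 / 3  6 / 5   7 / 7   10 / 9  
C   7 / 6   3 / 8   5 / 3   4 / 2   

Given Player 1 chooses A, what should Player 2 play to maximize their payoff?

With Player 1 fixed at A, Player 2's payoffs are: V → 11, W → 1, X → 3, Y → 9.
The maximum is 11, achieved by V.

V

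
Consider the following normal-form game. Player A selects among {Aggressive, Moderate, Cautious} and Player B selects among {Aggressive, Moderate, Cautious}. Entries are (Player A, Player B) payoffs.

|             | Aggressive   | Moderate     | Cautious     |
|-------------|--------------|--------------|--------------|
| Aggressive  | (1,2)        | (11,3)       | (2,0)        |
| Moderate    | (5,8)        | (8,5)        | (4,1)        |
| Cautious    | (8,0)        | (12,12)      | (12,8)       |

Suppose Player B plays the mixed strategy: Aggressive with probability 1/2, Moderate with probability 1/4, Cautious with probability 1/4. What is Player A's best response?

Compute Player A's expected payoff from each pure strategy against the given mix.
Aggressive: (1/2)·1 + (1/4)·11 + (1/4)·2 = 15/4
Moderate: (1/2)·5 + (1/4)·8 + (1/4)·4 = 11/2
Cautious: (1/2)·8 + (1/4)·12 + (1/4)·12 = 10
Highest expected payoff is 10, from Cautious.

Cautious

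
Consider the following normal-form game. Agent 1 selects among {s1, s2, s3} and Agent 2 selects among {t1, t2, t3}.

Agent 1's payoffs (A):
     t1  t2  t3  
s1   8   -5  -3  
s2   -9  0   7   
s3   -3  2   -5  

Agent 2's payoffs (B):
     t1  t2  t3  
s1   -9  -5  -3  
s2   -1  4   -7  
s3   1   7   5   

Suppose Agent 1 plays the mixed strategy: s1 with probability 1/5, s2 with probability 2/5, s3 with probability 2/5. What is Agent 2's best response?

Agent 2's best reply maximizes expected payoff against the mix.
t1: (1/5)·(-9) + (2/5)·(-1) + (2/5)·1 = -9/5
t2: (1/5)·(-5) + (2/5)·4 + (2/5)·7 = 17/5
t3: (1/5)·(-3) + (2/5)·(-7) + (2/5)·5 = -7/5
Highest expected payoff is 17/5, from t2.

t2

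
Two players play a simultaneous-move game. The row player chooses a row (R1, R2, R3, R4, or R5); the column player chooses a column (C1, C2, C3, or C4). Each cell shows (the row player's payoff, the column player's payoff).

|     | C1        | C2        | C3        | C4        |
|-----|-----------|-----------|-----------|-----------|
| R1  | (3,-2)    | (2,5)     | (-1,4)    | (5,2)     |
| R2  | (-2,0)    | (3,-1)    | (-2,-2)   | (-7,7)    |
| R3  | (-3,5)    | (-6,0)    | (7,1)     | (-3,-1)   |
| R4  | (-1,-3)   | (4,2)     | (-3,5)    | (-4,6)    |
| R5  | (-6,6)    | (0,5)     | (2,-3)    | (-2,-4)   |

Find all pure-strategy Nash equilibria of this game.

Find each player's best response to every opponent strategy; NE are the intersections.
The row player's best responses — vs C1: R1 (payoff 3); vs C2: R4 (payoff 4); vs C3: R3 (payoff 7); vs C4: R1 (payoff 5).
The column player's best responses — vs R1: C2 (payoff 5); vs R2: C4 (payoff 7); vs R3: C1 (payoff 5); vs R4: C4 (payoff 6); vs R5: C1 (payoff 6).
No cell has both players best-responding. For instance, the row player's best reply to C4 is R1, but against R1 the column player prefers C2 over C4.

No pure-strategy Nash equilibrium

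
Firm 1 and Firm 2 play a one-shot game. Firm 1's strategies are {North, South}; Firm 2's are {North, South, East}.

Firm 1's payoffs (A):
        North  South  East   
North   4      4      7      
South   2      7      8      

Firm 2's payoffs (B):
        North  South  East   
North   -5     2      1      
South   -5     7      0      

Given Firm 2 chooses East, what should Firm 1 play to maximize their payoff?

With Firm 2 fixed at East, Firm 1's payoffs are: North → 7, South → 8.
The maximum is 8, achieved by South.

South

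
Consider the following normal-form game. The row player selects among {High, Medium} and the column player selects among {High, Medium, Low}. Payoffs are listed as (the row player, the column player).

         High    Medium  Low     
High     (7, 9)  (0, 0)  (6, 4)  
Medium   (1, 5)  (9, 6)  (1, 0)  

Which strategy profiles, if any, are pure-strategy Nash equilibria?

A profile is a Nash equilibrium when each player is best-responding to the other.
The row player's best responses — vs High: High (payoff 7); vs Medium: Medium (payoff 9); vs Low: High (payoff 6).
The column player's best responses — vs High: High (payoff 9); vs Medium: Medium (payoff 6).
Mutual best responses occur at (High, High) and (Medium, Medium); at each, neither player gains by switching.

(High, High) and (Medium, Medium)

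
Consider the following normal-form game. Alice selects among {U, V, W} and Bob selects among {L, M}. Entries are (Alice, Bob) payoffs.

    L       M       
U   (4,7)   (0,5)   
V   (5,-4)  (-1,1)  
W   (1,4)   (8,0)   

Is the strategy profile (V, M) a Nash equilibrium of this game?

No

Holding Bob at M: Alice gets -1 from V but could get 8 by switching to W. Alice has a profitable deviation.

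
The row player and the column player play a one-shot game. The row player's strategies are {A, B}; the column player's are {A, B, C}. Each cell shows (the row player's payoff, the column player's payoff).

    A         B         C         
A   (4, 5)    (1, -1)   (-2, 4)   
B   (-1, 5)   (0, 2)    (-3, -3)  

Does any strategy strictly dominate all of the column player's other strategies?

A strategy is strictly dominant if it gives the column player a strictly higher payoff than every other strategy, against every choice by the opponent.
A strictly dominates: vs A: 5 > each of {-1, 4}; vs B: 5 > each of {2, -3}.

A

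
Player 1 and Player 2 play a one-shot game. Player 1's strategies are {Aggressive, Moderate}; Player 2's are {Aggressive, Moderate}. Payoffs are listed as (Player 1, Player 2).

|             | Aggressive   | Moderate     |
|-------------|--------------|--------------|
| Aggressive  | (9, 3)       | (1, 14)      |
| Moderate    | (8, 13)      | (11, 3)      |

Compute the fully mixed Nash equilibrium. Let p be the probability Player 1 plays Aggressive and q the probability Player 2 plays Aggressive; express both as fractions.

p = 10/21, q = 10/11

In a mixed NE each player is indifferent between their pure strategies, so the opponent's mix sets the indifference.
Player 2 indifferent between Aggressive and Moderate: p·3 + (1−p)·13 = p·14 + (1−p)·3 ⟹ 13 + (-10)p = 3 + 11p ⟹ p = 10/21.
Player 1 indifferent between Aggressive and Moderate: q·9 + (1−q)·1 = q·8 + (1−q)·11 ⟹ 1 + 8q = 11 + (-3)q ⟹ q = 10/11.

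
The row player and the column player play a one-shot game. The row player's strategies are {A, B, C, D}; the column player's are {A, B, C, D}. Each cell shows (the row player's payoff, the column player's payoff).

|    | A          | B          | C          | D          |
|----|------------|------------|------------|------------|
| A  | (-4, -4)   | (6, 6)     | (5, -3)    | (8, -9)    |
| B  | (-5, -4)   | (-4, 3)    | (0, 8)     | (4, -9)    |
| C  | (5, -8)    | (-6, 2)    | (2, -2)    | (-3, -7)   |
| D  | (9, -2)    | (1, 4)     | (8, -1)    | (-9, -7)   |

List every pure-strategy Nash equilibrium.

Check mutual best responses: a cell is a NE iff neither player can gain by unilaterally deviating.
The row player's best responses — vs A: D (payoff 9); vs B: A (payoff 6); vs C: D (payoff 8); vs D: A (payoff 8).
The column player's best responses — vs A: B (payoff 6); vs B: C (payoff 8); vs C: B (payoff 2); vs D: B (payoff 4).
The only mutual best response is (A, B); neither player gains by switching there.

(A, B)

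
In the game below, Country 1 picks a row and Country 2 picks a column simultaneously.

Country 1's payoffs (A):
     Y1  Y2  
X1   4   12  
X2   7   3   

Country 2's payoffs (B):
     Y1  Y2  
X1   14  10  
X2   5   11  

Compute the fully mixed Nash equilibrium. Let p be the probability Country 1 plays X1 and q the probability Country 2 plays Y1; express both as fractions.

p = 3/5, q = 3/4

In a mixed NE each player is indifferent between their pure strategies, so the opponent's mix sets the indifference.
Country 2 indifferent between Y1 and Y2: p·14 + (1−p)·5 = p·10 + (1−p)·11 ⟹ 5 + 9p = 11 + (-1)p ⟹ p = 3/5.
Country 1 indifferent between X1 and X2: q·4 + (1−q)·12 = q·7 + (1−q)·3 ⟹ 12 + (-8)q = 3 + 4q ⟹ q = 3/4.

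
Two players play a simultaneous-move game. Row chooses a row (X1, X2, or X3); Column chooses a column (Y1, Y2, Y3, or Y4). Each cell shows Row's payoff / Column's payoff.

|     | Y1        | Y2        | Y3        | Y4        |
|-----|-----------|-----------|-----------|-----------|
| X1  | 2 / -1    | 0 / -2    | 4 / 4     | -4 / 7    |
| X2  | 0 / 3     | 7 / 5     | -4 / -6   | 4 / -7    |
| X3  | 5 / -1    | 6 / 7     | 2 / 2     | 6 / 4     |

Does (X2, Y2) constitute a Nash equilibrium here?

Holding Column at Y2: Row gets 7 from X2, versus 0 from X1, 6 from X3. No profitable deviation for Row.
Holding Row at X2: Column gets 5 from Y2, versus 3 from Y1, -6 from Y3, -7 from Y4. No profitable deviation for Column either.

Yes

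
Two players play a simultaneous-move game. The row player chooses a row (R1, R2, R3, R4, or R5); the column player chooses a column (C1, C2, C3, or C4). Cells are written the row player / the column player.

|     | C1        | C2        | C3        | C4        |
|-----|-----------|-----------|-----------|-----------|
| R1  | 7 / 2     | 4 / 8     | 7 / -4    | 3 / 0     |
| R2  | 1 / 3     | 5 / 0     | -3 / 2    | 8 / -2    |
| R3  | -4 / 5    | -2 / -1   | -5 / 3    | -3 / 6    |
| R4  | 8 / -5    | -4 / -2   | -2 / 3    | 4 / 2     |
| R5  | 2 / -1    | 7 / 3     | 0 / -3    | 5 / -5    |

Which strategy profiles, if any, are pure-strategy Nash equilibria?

A profile is a Nash equilibrium when each player is best-responding to the other.
The row player's best responses — vs C1: R4 (payoff 8); vs C2: R5 (payoff 7); vs C3: R1 (payoff 7); vs C4: R2 (payoff 8).
The column player's best responses — vs R1: C2 (payoff 8); vs R2: C1 (payoff 3); vs R3: C4 (payoff 6); vs R4: C3 (payoff 3); vs R5: C2 (payoff 3).
The only mutual best response is (R5, C2); neither player gains by switching there.

(R5, C2)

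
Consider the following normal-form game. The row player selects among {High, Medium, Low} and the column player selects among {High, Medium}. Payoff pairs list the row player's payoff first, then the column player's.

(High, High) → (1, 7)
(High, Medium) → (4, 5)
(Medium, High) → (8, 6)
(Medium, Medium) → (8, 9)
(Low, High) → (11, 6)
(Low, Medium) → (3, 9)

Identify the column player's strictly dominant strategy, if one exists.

A strategy is strictly dominant if it gives the column player a strictly higher payoff than every other strategy, against every choice by the opponent.
High is not dominant: against Medium, Medium gives 9 > 6.
Medium is not dominant: against High, High gives 7 > 5.
No single strategy is best against every opponent action.

No strictly dominant strategy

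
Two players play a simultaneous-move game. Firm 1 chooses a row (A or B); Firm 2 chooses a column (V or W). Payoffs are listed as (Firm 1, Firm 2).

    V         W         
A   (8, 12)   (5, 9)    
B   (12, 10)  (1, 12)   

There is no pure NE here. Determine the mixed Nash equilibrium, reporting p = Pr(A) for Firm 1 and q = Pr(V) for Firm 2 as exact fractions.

In a mixed NE each player is indifferent between their pure strategies, so the opponent's mix sets the indifference.
Firm 2 indifferent between V and W: p·12 + (1−p)·10 = p·9 + (1−p)·12 ⟹ 10 + 2p = 12 + (-3)p ⟹ p = 2/5.
Firm 1 indifferent between A and B: q·8 + (1−q)·5 = q·12 + (1−q)·1 ⟹ 5 + 3q = 1 + 11q ⟹ q = 1/2.

p = 2/5, q = 1/2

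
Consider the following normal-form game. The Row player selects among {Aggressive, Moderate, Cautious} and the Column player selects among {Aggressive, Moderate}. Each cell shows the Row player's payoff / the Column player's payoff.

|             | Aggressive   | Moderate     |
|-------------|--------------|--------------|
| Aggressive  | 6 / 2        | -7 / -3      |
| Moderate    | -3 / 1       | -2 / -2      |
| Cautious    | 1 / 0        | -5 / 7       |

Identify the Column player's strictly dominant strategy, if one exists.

None

Check whether one of the Column player's strategies beats all alternatives regardless of what the opponent does.
Aggressive is not dominant: against Cautious, Moderate gives 7 > 0.
Moderate is not dominant: against Aggressive, Aggressive gives 2 > -3.
No single strategy is best against every opponent action.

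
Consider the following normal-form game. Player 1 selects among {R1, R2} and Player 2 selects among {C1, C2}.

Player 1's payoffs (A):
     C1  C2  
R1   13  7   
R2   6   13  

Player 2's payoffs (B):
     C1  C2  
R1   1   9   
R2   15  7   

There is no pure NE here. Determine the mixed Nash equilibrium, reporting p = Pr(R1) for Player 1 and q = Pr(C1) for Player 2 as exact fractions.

p = 1/2, q = 6/13

Each player's mixing probability is pinned down by making the *other* player indifferent.
Player 2 indifferent between C1 and C2: p·1 + (1−p)·15 = p·9 + (1−p)·7 ⟹ 15 + (-14)p = 7 + 2p ⟹ p = 1/2.
Player 1 indifferent between R1 and R2: q·13 + (1−q)·7 = q·6 + (1−q)·13 ⟹ 7 + 6q = 13 + (-7)q ⟹ q = 6/13.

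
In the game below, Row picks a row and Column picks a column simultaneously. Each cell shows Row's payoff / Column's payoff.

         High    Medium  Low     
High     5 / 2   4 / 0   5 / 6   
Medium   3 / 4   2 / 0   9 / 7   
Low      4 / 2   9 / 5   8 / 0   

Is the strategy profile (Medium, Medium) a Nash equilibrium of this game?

Holding Column at Medium: Row gets 2 from Medium but could get 9 by switching to Low. Row has a profitable deviation.

No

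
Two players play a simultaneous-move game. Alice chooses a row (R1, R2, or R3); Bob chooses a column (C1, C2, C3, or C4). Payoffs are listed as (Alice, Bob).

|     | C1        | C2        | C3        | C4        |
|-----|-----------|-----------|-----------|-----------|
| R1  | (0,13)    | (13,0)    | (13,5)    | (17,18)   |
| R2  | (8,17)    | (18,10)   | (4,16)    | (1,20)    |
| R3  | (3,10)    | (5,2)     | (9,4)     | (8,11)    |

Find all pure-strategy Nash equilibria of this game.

Check mutual best responses: a cell is a NE iff neither player can gain by unilaterally deviating.
Alice's best responses — vs C1: R2 (payoff 8); vs C2: R2 (payoff 18); vs C3: R1 (payoff 13); vs C4: R1 (payoff 17).
Bob's best responses — vs R1: C4 (payoff 18); vs R2: C4 (payoff 20); vs R3: C4 (payoff 11).
The only mutual best response is (R1, C4); neither player gains by switching there.

(R1, C4)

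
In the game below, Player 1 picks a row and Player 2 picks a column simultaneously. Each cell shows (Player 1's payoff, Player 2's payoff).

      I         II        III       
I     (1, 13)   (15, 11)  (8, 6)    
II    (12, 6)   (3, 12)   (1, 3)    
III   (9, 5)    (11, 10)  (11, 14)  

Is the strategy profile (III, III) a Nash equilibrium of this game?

Holding Player 2 at III: Player 1 gets 11 from III, versus 8 from I, 1 from II. No profitable deviation for Player 1.
Holding Player 1 at III: Player 2 gets 14 from III, versus 5 from I, 10 from II. No profitable deviation for Player 2 either.

Yes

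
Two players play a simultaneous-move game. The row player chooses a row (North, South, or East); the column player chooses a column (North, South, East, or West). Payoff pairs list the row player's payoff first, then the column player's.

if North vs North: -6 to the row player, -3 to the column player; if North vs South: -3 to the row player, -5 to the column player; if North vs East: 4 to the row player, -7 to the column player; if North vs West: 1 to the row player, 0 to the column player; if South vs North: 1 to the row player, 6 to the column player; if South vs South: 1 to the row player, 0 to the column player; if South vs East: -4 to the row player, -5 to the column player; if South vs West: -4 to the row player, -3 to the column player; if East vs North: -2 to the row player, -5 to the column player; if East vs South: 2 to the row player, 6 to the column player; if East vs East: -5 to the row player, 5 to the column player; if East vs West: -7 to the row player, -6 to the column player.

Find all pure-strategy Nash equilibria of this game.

A profile is a Nash equilibrium when each player is best-responding to the other.
The row player's best responses — vs North: South (payoff 1); vs South: East (payoff 2); vs East: North (payoff 4); vs West: North (payoff 1).
The column player's best responses — vs North: West (payoff 0); vs South: North (payoff 6); vs East: South (payoff 6).
Mutual best responses occur at (North, West), (South, North), and (East, South); at each, neither player gains by switching.

(North, West), (South, North), and (East, South)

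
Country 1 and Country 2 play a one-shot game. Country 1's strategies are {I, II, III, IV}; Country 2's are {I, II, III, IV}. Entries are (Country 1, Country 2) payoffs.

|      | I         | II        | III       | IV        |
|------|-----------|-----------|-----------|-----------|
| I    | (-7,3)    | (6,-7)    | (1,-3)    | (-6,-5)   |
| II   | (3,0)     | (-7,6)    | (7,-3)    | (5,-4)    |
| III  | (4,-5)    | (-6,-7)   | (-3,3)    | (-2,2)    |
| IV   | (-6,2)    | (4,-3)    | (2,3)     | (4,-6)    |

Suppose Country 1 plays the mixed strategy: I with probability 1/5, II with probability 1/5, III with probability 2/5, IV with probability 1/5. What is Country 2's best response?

Compute Country 2's expected payoff from each pure strategy against the given mix.
I: (1/5)·3 + (1/5)·0 + (2/5)·(-5) + (1/5)·2 = -1
II: (1/5)·(-7) + (1/5)·6 + (2/5)·(-7) + (1/5)·(-3) = -18/5
III: (1/5)·(-3) + (1/5)·(-3) + (2/5)·3 + (1/5)·3 = 3/5
IV: (1/5)·(-5) + (1/5)·(-4) + (2/5)·2 + (1/5)·(-6) = -11/5
Highest expected payoff is 3/5, from III.

III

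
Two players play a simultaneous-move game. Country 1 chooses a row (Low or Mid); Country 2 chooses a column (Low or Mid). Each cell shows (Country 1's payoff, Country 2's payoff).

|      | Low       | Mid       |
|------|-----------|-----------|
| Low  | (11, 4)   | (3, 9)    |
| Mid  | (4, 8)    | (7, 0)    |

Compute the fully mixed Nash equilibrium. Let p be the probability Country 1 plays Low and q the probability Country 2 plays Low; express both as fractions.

p = 8/13, q = 4/11

Each player's mixing probability is pinned down by making the *other* player indifferent.
Country 2 indifferent between Low and Mid: p·4 + (1−p)·8 = p·9 + (1−p)·0 ⟹ 8 + (-4)p = 0 + 9p ⟹ p = 8/13.
Country 1 indifferent between Low and Mid: q·11 + (1−q)·3 = q·4 + (1−q)·7 ⟹ 3 + 8q = 7 + (-3)q ⟹ q = 4/11.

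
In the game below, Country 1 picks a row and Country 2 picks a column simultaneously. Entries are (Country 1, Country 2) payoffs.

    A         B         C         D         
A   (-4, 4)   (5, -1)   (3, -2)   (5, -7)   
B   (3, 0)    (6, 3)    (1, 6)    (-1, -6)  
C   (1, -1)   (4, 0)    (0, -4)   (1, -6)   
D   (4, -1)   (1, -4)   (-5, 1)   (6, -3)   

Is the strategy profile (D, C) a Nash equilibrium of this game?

Holding Country 2 at C: Country 1 gets -5 from D but could get 3 by switching to A. Country 1 has a profitable deviation.

No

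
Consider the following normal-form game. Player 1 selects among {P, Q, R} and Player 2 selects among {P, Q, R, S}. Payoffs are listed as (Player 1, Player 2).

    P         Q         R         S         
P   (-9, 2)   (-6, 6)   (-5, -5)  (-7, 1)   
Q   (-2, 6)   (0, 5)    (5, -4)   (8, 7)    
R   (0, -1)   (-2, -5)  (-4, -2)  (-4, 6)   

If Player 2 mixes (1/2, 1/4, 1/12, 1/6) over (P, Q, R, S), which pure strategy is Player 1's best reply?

Q

Compute Player 1's expected payoff from each pure strategy against the given mix.
P: (1/2)·(-9) + (1/4)·(-6) + (1/12)·(-5) + (1/6)·(-7) = -91/12
Q: (1/2)·(-2) + (1/4)·0 + (1/12)·5 + (1/6)·8 = 3/4
R: (1/2)·0 + (1/4)·(-2) + (1/12)·(-4) + (1/6)·(-4) = -3/2
Highest expected payoff is 3/4, from Q.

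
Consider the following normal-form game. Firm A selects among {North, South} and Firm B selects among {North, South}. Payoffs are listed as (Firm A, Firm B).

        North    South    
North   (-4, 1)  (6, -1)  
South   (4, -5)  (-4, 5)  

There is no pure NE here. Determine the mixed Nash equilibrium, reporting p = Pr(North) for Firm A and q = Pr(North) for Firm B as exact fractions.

p = 5/6, q = 5/9

In a mixed NE each player is indifferent between their pure strategies, so the opponent's mix sets the indifference.
Firm B indifferent between North and South: p·1 + (1−p)·(-5) = p·(-1) + (1−p)·5 ⟹ (-5) + 6p = 5 + (-6)p ⟹ p = 5/6.
Firm A indifferent between North and South: q·(-4) + (1−q)·6 = q·4 + (1−q)·(-4) ⟹ 6 + (-10)q = (-4) + 8q ⟹ q = 5/9.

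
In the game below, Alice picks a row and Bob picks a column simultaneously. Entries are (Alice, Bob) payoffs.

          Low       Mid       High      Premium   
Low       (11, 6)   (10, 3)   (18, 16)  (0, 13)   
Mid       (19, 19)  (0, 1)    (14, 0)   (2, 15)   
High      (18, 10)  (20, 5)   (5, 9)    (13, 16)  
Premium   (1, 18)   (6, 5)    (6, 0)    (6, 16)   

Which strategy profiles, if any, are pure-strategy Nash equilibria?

(Low, High), (Mid, Low), and (High, Premium)

Find each player's best response to every opponent strategy; NE are the intersections.
Alice's best responses — vs Low: Mid (payoff 19); vs Mid: High (payoff 20); vs High: Low (payoff 18); vs Premium: High (payoff 13).
Bob's best responses — vs Low: High (payoff 16); vs Mid: Low (payoff 19); vs High: Premium (payoff 16); vs Premium: Low (payoff 18).
Mutual best responses occur at (Low, High), (Mid, Low), and (High, Premium); at each, neither player gains by switching.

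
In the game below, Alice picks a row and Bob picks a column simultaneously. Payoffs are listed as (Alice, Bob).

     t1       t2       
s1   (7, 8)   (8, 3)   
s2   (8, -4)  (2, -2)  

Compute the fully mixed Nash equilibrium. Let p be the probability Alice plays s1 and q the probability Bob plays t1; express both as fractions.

Each player's mixing probability is pinned down by making the *other* player indifferent.
Bob indifferent between t1 and t2: p·8 + (1−p)·(-4) = p·3 + (1−p)·(-2) ⟹ (-4) + 12p = (-2) + 5p ⟹ p = 2/7.
Alice indifferent between s1 and s2: q·7 + (1−q)·8 = q·8 + (1−q)·2 ⟹ 8 + (-1)q = 2 + 6q ⟹ q = 6/7.

p = 2/7, q = 6/7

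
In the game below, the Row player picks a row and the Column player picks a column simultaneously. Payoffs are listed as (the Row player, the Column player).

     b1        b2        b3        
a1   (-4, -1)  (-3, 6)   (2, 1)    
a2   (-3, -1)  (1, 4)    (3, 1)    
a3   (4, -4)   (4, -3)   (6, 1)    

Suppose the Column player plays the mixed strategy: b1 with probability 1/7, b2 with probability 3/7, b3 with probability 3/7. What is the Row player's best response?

Compute the Row player's expected payoff from each pure strategy against the given mix.
a1: (1/7)·(-4) + (3/7)·(-3) + (3/7)·2 = -1
a2: (1/7)·(-3) + (3/7)·1 + (3/7)·3 = 9/7
a3: (1/7)·4 + (3/7)·4 + (3/7)·6 = 34/7
Highest expected payoff is 34/7, from a3.

a3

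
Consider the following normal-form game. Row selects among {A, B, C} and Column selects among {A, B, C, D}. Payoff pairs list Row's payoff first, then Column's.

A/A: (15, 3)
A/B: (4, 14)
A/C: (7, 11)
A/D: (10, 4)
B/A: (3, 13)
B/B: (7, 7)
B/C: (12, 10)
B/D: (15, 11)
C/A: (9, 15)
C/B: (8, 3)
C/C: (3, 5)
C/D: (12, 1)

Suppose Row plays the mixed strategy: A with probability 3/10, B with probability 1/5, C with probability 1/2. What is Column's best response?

Compute Column's expected payoff from each pure strategy against the given mix.
A: (3/10)·3 + (1/5)·13 + (1/2)·15 = 11
B: (3/10)·14 + (1/5)·7 + (1/2)·3 = 71/10
C: (3/10)·11 + (1/5)·10 + (1/2)·5 = 39/5
D: (3/10)·4 + (1/5)·11 + (1/2)·1 = 39/10
Highest expected payoff is 11, from A.

A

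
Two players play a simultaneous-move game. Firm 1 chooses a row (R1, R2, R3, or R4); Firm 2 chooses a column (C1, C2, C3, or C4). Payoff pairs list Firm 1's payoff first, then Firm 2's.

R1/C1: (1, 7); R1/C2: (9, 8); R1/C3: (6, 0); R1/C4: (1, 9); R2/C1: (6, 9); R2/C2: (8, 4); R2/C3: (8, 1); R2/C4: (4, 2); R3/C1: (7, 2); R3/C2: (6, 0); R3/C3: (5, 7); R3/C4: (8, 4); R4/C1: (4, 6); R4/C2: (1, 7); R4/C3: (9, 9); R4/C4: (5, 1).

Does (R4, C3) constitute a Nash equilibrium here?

Yes

Holding Firm 2 at C3: Firm 1 gets 9 from R4, versus 6 from R1, 8 from R2, 5 from R3. No profitable deviation for Firm 1.
Holding Firm 1 at R4: Firm 2 gets 9 from C3, versus 6 from C1, 7 from C2, 1 from C4. No profitable deviation for Firm 2 either.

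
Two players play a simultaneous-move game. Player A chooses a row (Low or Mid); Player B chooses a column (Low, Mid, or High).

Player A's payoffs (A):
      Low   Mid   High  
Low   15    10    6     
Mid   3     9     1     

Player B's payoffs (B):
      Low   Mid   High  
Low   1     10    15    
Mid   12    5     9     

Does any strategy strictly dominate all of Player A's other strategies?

Check whether one of Player A's strategies beats all alternatives regardless of what the opponent does.
Low strictly dominates: vs Low: 15 > 3; vs Mid: 10 > 9; vs High: 6 > 1.

Low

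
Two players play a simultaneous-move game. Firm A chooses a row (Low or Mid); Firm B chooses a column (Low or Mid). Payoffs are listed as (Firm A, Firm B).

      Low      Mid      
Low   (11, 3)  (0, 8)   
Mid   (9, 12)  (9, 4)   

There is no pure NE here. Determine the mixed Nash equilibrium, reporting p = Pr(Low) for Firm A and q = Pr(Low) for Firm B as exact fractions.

Each player's mixing probability is pinned down by making the *other* player indifferent.
Firm B indifferent between Low and Mid: p·3 + (1−p)·12 = p·8 + (1−p)·4 ⟹ 12 + (-9)p = 4 + 4p ⟹ p = 8/13.
Firm A indifferent between Low and Mid: q·11 + (1−q)·0 = q·9 + (1−q)·9 ⟹ 0 + 11q = 9 + 0q ⟹ q = 9/11.

p = 8/13, q = 9/11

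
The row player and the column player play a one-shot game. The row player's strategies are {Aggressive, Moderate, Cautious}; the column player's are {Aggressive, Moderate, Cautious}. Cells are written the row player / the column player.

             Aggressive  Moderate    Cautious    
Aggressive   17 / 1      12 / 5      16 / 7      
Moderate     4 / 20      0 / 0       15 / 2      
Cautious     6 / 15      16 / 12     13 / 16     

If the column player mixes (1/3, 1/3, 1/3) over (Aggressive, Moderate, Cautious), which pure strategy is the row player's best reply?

Aggressive

The row player's best reply maximizes expected payoff against the mix.
Aggressive: (1/3)·17 + (1/3)·12 + (1/3)·16 = 15
Moderate: (1/3)·4 + (1/3)·0 + (1/3)·15 = 19/3
Cautious: (1/3)·6 + (1/3)·16 + (1/3)·13 = 35/3
Highest expected payoff is 15, from Aggressive.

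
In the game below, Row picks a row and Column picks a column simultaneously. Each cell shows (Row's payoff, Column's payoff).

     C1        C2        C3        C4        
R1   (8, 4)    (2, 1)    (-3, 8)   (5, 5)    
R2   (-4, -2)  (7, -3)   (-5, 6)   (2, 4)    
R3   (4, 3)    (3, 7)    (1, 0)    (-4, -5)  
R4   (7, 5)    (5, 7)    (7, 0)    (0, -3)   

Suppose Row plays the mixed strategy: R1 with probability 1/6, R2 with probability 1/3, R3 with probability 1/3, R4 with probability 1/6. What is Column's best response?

C3

Column's best reply maximizes expected payoff against the mix.
C1: (1/6)·4 + (1/3)·(-2) + (1/3)·3 + (1/6)·5 = 11/6
C2: (1/6)·1 + (1/3)·(-3) + (1/3)·7 + (1/6)·7 = 8/3
C3: (1/6)·8 + (1/3)·6 + (1/3)·0 + (1/6)·0 = 10/3
C4: (1/6)·5 + (1/3)·4 + (1/3)·(-5) + (1/6)·(-3) = 0
Highest expected payoff is 10/3, from C3.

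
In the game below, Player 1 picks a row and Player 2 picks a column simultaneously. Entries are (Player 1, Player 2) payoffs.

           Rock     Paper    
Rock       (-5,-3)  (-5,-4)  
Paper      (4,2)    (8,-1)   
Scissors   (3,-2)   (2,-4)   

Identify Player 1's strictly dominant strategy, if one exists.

A strategy is strictly dominant if it gives Player 1 a strictly higher payoff than every other strategy, against every choice by the opponent.
Paper strictly dominates: vs Rock: 4 > each of {-5, 3}; vs Paper: 8 > each of {-5, 2}.

Paper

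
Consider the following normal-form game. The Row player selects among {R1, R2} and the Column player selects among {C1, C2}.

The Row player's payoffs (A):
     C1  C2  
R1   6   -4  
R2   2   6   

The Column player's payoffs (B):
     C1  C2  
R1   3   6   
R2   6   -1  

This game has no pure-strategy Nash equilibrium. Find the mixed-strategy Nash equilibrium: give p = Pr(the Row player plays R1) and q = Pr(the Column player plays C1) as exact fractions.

p = 7/10, q = 5/7

Each player's mixing probability is pinned down by making the *other* player indifferent.
The Column player indifferent between C1 and C2: p·3 + (1−p)·6 = p·6 + (1−p)·(-1) ⟹ 6 + (-3)p = (-1) + 7p ⟹ p = 7/10.
The Row player indifferent between R1 and R2: q·6 + (1−q)·(-4) = q·2 + (1−q)·6 ⟹ (-4) + 10q = 6 + (-4)q ⟹ q = 5/7.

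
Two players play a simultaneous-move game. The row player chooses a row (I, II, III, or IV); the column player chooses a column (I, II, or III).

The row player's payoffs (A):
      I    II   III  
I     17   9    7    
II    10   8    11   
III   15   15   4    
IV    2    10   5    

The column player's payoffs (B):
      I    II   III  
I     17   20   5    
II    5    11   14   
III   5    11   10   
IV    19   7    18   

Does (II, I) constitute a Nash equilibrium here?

Holding the column player at I: the row player gets 10 from II but could get 17 by switching to I. The row player has a profitable deviation.

No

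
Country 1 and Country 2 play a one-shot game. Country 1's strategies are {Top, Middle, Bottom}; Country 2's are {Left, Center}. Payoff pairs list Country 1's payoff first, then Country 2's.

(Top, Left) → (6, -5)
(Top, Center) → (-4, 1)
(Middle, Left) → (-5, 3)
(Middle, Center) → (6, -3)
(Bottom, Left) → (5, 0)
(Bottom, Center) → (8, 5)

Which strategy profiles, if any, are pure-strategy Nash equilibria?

A profile is a Nash equilibrium when each player is best-responding to the other.
Country 1's best responses — vs Left: Top (payoff 6); vs Center: Bottom (payoff 8).
Country 2's best responses — vs Top: Center (payoff 1); vs Middle: Left (payoff 3); vs Bottom: Center (payoff 5).
The only mutual best response is (Bottom, Center); neither player gains by switching there.

(Bottom, Center)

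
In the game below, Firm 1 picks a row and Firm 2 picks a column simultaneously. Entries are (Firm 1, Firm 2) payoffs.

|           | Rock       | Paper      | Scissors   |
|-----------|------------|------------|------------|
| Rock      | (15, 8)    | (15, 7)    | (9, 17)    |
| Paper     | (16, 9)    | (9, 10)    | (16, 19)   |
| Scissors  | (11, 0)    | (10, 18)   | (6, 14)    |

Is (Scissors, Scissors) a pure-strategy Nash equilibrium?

Holding Firm 2 at Scissors: Firm 1 gets 6 from Scissors but could get 16 by switching to Paper. Firm 1 has a profitable deviation.

No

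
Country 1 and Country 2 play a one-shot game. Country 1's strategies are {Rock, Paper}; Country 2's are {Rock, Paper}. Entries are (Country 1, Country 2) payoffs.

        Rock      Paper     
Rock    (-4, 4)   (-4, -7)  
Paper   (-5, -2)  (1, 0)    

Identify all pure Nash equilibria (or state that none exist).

Find each player's best response to every opponent strategy; NE are the intersections.
Country 1's best responses — vs Rock: Rock (payoff -4); vs Paper: Paper (payoff 1).
Country 2's best responses — vs Rock: Rock (payoff 4); vs Paper: Paper (payoff 0).
Mutual best responses occur at (Rock, Rock) and (Paper, Paper); at each, neither player gains by switching.

(Rock, Rock) and (Paper, Paper)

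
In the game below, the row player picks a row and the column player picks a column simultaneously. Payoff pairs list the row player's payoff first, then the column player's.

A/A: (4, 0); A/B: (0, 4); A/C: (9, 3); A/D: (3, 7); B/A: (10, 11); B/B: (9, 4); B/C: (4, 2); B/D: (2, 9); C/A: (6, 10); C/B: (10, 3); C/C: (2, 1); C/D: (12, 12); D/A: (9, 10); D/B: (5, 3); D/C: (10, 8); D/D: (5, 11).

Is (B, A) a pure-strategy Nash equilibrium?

Holding the column player at A: the row player gets 10 from B, versus 4 from A, 6 from C, 9 from D. No profitable deviation for the row player.
Holding the row player at B: the column player gets 11 from A, versus 4 from B, 2 from C, 9 from D. No profitable deviation for the column player either.

Yes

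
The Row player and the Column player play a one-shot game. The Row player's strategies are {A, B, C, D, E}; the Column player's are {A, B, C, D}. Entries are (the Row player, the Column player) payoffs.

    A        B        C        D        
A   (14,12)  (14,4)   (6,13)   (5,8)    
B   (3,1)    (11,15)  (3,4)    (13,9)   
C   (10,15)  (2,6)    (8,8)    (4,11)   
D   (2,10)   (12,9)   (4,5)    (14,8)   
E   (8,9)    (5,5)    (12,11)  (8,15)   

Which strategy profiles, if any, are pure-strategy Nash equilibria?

There is no pure-strategy Nash equilibrium

Check mutual best responses: a cell is a NE iff neither player can gain by unilaterally deviating.
The Row player's best responses — vs A: A (payoff 14); vs B: A (payoff 14); vs C: E (payoff 12); vs D: D (payoff 14).
The Column player's best responses — vs A: C (payoff 13); vs B: B (payoff 15); vs C: A (payoff 15); vs D: A (payoff 10); vs E: D (payoff 15).
No cell has both players best-responding. For instance, the Row player's best reply to D is D, but against D the Column player prefers A over D.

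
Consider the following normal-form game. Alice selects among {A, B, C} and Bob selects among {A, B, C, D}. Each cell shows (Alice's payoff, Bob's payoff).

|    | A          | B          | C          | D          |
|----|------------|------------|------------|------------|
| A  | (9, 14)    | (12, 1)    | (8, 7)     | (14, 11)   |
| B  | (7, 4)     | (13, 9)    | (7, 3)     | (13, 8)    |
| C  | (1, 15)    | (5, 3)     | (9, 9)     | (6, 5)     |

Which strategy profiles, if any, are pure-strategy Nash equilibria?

(A, A) and (B, B)

Find each player's best response to every opponent strategy; NE are the intersections.
Alice's best responses — vs A: A (payoff 9); vs B: B (payoff 13); vs C: C (payoff 9); vs D: A (payoff 14).
Bob's best responses — vs A: A (payoff 14); vs B: B (payoff 9); vs C: A (payoff 15).
Mutual best responses occur at (A, A) and (B, B); at each, neither player gains by switching.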